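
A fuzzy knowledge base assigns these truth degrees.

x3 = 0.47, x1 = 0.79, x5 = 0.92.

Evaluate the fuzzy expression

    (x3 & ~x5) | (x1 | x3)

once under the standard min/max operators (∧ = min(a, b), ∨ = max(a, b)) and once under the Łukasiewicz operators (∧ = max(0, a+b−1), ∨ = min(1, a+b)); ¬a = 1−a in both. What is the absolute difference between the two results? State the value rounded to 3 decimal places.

Under standard min/max:
  ~x5 = 1 − 0.92 = 0.08
  x3 & ~x5 = min(a, b) on (0.47, 0.08) = 0.08
  x1 | x3 = max(a, b) on (0.79, 0.47) = 0.79
  (x3 & ~x5) | (x1 | x3) = max(a, b) on (0.08, 0.79) = 0.79
  → value = 0.7900
Under Łukasiewicz:
  ~x5 = 1 − 0.92 = 0.08
  x3 & ~x5 = max(0, a+b−1) on (0.47, 0.08) = 0.00
  x1 | x3 = min(1, a+b) on (0.79, 0.47) = 1.00
  (x3 & ~x5) | (x1 | x3) = min(1, a+b) on (0.00, 1.00) = 1.00
  → value = 1.0000
|0.7900 − 1.0000| = 0.210

0.210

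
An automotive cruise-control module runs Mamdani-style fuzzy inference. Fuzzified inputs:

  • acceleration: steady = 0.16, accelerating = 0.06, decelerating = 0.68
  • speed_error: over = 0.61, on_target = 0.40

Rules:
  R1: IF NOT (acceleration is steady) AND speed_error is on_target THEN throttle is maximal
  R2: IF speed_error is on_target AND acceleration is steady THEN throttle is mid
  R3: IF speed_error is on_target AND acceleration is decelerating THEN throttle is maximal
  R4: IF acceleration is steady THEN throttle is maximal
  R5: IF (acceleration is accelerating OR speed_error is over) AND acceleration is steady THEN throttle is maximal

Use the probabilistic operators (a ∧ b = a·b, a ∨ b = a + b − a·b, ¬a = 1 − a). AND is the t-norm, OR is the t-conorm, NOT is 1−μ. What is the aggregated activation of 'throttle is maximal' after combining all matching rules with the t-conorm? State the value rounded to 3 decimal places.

R1: ¬steady=1−0.16=0.84, on_target=0.40; AND[a·b] → w = 0.3360
R2: on_target=0.40, steady=0.16; AND[a·b] → w = 0.0640
R3: on_target=0.40, decelerating=0.68; AND[a·b] → w = 0.2720
R4: steady=0.16 → w = 0.1600
R5: (accelerating=0.06 OR over=0.61) = 0.6334; AND[a·b] with steady=0.16 → w = 0.1013
Rules with consequent 'maximal': {R1, R3, R4, R5} → strengths 0.3360, 0.2720, 0.1600, 0.1013
Aggregate via t-conorm [a + b − a·b]: 0.6351

0.635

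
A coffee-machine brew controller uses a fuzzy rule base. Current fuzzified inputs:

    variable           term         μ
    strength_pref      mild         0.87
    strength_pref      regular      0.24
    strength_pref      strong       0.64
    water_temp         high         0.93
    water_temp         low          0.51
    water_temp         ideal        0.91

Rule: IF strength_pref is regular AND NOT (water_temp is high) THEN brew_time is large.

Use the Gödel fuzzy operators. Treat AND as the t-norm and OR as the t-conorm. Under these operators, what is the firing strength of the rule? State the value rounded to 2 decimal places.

firing strength: regular=0.24, ¬high=1−0.93=0.07; AND[min(a, b)] → w = 0.07

0.07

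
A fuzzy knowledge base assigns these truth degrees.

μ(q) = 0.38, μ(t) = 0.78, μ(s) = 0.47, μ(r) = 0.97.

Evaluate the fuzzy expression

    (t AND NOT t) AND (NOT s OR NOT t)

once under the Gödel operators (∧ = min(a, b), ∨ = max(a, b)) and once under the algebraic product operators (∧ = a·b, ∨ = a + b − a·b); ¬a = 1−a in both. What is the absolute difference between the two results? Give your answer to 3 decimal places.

0.111

Under Gödel:
  NOT t = 1 − 0.78 = 0.22
  t AND NOT t = min(a, b) on (0.78, 0.22) = 0.22
  NOT s = 1 − 0.47 = 0.53
  NOT t = 1 − 0.78 = 0.22
  NOT s OR NOT t = max(a, b) on (0.53, 0.22) = 0.53
  (t AND NOT t) AND (NOT s OR NOT t) = min(a, b) on (0.22, 0.53) = 0.22
  → value = 0.2200
Under algebraic product:
  NOT t = 1 − 0.7800 = 0.2200
  t AND NOT t = a·b on (0.7800, 0.2200) = 0.1716
  NOT s = 1 − 0.4700 = 0.5300
  NOT t = 1 − 0.7800 = 0.2200
  NOT s OR NOT t = a + b − a·b on (0.5300, 0.2200) = 0.6334
  (t AND NOT t) AND (NOT s OR NOT t) = a·b on (0.1716, 0.6334) = 0.1087
  → value = 0.1087
|0.2200 − 0.1087| = 0.111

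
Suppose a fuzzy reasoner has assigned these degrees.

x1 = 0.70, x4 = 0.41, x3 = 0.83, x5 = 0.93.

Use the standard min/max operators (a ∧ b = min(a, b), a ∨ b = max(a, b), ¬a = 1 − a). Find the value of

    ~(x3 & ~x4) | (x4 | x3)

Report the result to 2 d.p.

~x4 = 1 − 0.41 = 0.59
x3 & ~x4 = min(a, b) on (0.83, 0.59) = 0.59
~(x3 & ~x4) = 1 − 0.59 = 0.41
x4 | x3 = max(a, b) on (0.41, 0.83) = 0.83
~(x3 & ~x4) | (x4 | x3) = max(a, b) on (0.41, 0.83) = 0.83

0.83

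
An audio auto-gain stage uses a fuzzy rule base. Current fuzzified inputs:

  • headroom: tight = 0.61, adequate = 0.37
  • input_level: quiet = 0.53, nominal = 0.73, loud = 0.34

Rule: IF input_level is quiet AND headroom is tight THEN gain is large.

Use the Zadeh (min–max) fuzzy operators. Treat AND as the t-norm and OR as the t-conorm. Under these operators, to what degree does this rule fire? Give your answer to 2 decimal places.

0.53

firing strength: quiet=0.53, tight=0.61; AND[min(a, b)] → w = 0.53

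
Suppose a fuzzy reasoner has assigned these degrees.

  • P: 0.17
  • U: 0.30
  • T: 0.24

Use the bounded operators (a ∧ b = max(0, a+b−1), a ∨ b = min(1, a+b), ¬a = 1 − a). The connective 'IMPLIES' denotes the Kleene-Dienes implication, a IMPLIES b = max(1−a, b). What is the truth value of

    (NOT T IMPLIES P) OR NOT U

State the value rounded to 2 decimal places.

NOT T = 1 − 0.24 = 0.76
NOT T IMPLIES P  [Kleene-Dienes: max(1−a, b)] with a=0.76, b=0.17 → 0.24
NOT U = 1 − 0.30 = 0.70
(NOT T IMPLIES P) OR NOT U = min(1, a+b) on (0.24, 0.70) = 0.94

0.94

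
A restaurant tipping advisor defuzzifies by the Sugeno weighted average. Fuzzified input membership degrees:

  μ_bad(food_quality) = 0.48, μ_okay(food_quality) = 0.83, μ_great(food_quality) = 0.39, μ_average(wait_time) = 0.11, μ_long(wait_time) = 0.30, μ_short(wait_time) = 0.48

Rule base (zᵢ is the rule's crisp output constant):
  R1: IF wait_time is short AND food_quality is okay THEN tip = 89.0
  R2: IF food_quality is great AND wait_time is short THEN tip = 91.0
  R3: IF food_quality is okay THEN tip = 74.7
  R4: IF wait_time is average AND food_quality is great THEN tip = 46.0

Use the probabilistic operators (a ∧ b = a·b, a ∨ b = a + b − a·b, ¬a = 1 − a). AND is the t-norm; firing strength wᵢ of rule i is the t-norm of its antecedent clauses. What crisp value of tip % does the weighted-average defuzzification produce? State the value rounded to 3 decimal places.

79.854

R1 (z=89.0): short=0.48, okay=0.83; AND[a·b] → w = 0.3984
R2 (z=91.0): great=0.39, short=0.48; AND[a·b] → w = 0.1872
R3 (z=74.7): okay=0.83 → w = 0.8300
R4 (z=46.0): average=0.11, great=0.39; AND[a·b] → w = 0.0429
Weighted average = (0.3984·89.0 + 0.1872·91.0 + 0.8300·74.7 + 0.0429·46.0) / (0.3984 + 0.1872 + 0.8300 + 0.0429)
  = 116.4672 / 1.4585 = 79.854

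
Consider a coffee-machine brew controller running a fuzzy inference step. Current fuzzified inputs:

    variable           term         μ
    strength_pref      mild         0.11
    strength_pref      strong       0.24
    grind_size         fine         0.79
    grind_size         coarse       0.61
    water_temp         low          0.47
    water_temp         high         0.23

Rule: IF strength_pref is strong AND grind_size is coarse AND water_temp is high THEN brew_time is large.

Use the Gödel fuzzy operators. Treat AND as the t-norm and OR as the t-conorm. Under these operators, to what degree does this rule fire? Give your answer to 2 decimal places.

0.23

firing strength: strong=0.24, coarse=0.61, high=0.23; AND[min(a, b)] → w = 0.23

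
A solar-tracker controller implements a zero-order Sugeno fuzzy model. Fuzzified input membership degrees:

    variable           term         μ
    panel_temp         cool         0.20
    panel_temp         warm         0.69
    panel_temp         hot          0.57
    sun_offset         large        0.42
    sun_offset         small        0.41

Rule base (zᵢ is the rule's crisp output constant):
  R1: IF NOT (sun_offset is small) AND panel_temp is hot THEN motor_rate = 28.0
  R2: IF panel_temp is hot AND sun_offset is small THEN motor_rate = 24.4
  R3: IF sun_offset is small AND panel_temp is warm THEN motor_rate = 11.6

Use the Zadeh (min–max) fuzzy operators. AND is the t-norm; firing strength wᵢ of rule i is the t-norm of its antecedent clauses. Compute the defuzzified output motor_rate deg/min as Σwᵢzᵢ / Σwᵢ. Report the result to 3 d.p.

R1 (z=28.0): ¬small=1−0.41=0.59, hot=0.57; AND[min(a, b)] → w = 0.57
R2 (z=24.4): hot=0.57, small=0.41; AND[min(a, b)] → w = 0.41
R3 (z=11.6): small=0.41, warm=0.69; AND[min(a, b)] → w = 0.41
Weighted average = (0.57·28.0 + 0.41·24.4 + 0.41·11.6) / (0.57 + 0.41 + 0.41)
  = 30.7200 / 1.3900 = 22.101

22.101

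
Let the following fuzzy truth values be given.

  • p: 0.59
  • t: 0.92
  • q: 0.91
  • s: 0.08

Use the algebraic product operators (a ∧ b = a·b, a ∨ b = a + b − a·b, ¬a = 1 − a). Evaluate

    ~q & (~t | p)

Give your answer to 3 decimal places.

~q = 1 − 0.9100 = 0.0900
~t = 1 − 0.9200 = 0.0800
~t | p = a + b − a·b on (0.0800, 0.5900) = 0.6228
~q & (~t | p) = a·b on (0.0900, 0.6228) = 0.0561

0.056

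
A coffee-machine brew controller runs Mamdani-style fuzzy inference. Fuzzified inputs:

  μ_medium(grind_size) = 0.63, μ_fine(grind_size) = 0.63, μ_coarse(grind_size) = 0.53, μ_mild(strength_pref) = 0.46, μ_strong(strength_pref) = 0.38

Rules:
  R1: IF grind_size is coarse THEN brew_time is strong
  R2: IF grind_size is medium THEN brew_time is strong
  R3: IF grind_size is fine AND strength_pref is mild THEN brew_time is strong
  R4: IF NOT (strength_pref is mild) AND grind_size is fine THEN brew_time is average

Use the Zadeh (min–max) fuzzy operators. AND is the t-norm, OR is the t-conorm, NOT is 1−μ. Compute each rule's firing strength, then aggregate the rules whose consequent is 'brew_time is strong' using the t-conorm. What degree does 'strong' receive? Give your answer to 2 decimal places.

R1: coarse=0.53 → w = 0.53
R2: medium=0.63 → w = 0.63
R3: fine=0.63, mild=0.46; AND[min(a, b)] → w = 0.46
R4: ¬mild=1−0.46=0.54, fine=0.63; AND[min(a, b)] → w = 0.54
Rules with consequent 'strong': {R1, R2, R3} → strengths 0.53, 0.63, 0.46
Aggregate via t-conorm [max(a, b)]: 0.63

0.63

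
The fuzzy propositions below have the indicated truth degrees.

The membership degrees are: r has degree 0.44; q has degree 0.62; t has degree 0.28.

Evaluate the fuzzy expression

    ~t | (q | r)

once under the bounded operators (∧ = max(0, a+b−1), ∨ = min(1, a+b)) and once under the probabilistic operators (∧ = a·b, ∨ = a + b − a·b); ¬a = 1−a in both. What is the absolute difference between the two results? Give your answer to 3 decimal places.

0.060

Under bounded:
  ~t = 1 − 0.28 = 0.72
  q | r = min(1, a+b) on (0.62, 0.44) = 1.00
  ~t | (q | r) = min(1, a+b) on (0.72, 1.00) = 1.00
  → value = 1.0000
Under probabilistic:
  ~t = 1 − 0.2800 = 0.7200
  q | r = a + b − a·b on (0.6200, 0.4400) = 0.7872
  ~t | (q | r) = a + b − a·b on (0.7200, 0.7872) = 0.9404
  → value = 0.9404
|1.0000 − 0.9404| = 0.060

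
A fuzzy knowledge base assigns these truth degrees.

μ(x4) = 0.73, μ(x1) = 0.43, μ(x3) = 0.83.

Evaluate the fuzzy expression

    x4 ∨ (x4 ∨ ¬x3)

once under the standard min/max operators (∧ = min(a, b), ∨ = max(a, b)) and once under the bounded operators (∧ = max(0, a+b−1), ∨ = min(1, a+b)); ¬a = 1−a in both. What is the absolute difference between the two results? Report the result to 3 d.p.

0.270

Under standard min/max:
  ¬x3 = 1 − 0.83 = 0.17
  x4 ∨ ¬x3 = max(a, b) on (0.73, 0.17) = 0.73
  x4 ∨ (x4 ∨ ¬x3) = max(a, b) on (0.73, 0.73) = 0.73
  → value = 0.7300
Under bounded:
  ¬x3 = 1 − 0.83 = 0.17
  x4 ∨ ¬x3 = min(1, a+b) on (0.73, 0.17) = 0.90
  x4 ∨ (x4 ∨ ¬x3) = min(1, a+b) on (0.73, 0.90) = 1.00
  → value = 1.0000
|0.7300 − 1.0000| = 0.270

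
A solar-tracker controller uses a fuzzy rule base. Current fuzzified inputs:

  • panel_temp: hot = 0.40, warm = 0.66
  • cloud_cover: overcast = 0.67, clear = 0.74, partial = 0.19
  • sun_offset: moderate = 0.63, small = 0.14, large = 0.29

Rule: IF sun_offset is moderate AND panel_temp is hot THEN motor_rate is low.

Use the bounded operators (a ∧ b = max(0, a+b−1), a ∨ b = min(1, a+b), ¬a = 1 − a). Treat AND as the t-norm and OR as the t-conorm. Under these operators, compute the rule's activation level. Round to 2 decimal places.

0.03

firing strength: moderate=0.63, hot=0.40; AND[max(0, a+b−1)] → w = 0.03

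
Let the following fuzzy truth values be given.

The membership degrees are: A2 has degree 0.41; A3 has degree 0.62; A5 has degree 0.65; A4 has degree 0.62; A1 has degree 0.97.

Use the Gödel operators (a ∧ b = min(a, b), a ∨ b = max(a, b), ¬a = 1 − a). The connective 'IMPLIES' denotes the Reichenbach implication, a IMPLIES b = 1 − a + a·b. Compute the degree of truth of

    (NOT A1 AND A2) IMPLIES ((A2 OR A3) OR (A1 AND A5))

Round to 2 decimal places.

NOT A1 = 1 − 0.97 = 0.03
NOT A1 AND A2 = min(a, b) on (0.03, 0.41) = 0.03
A2 OR A3 = max(a, b) on (0.41, 0.62) = 0.62
A1 AND A5 = min(a, b) on (0.97, 0.65) = 0.65
(A2 OR A3) OR (A1 AND A5) = max(a, b) on (0.62, 0.65) = 0.65
(NOT A1 AND A2) IMPLIES ((A2 OR A3) OR (A1 AND A5))  [Reichenbach: 1 − a + a·b] with a=0.03, b=0.65 → 0.99

0.99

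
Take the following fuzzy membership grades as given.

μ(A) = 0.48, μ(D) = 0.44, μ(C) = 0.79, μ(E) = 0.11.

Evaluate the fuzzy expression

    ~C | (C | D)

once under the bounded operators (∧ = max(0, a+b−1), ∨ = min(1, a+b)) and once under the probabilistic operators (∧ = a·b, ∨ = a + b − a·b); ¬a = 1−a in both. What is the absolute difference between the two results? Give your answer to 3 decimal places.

0.093

Under bounded:
  ~C = 1 − 0.79 = 0.21
  C | D = min(1, a+b) on (0.79, 0.44) = 1.00
  ~C | (C | D) = min(1, a+b) on (0.21, 1.00) = 1.00
  → value = 1.0000
Under probabilistic:
  ~C = 1 − 0.7900 = 0.2100
  C | D = a + b − a·b on (0.7900, 0.4400) = 0.8824
  ~C | (C | D) = a + b − a·b on (0.2100, 0.8824) = 0.9071
  → value = 0.9071
|1.0000 − 0.9071| = 0.093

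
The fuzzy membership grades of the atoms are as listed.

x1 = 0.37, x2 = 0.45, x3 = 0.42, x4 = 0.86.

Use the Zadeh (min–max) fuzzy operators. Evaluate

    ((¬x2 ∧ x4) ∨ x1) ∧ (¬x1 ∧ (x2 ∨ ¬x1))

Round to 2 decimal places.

¬x2 = 1 − 0.45 = 0.55
¬x2 ∧ x4 = min(a, b) on (0.55, 0.86) = 0.55
(¬x2 ∧ x4) ∨ x1 = max(a, b) on (0.55, 0.37) = 0.55
¬x1 = 1 − 0.37 = 0.63
¬x1 = 1 − 0.37 = 0.63
x2 ∨ ¬x1 = max(a, b) on (0.45, 0.63) = 0.63
¬x1 ∧ (x2 ∨ ¬x1) = min(a, b) on (0.63, 0.63) = 0.63
((¬x2 ∧ x4) ∨ x1) ∧ (¬x1 ∧ (x2 ∨ ¬x1)) = min(a, b) on (0.55, 0.63) = 0.55

0.55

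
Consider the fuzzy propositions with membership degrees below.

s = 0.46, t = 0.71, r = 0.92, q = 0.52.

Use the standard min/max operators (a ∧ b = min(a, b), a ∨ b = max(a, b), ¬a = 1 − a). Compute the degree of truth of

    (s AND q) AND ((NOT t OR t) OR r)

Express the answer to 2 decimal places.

0.46

s AND q = min(a, b) on (0.46, 0.52) = 0.46
NOT t = 1 − 0.71 = 0.29
NOT t OR t = max(a, b) on (0.29, 0.71) = 0.71
(NOT t OR t) OR r = max(a, b) on (0.71, 0.92) = 0.92
(s AND q) AND ((NOT t OR t) OR r) = min(a, b) on (0.46, 0.92) = 0.46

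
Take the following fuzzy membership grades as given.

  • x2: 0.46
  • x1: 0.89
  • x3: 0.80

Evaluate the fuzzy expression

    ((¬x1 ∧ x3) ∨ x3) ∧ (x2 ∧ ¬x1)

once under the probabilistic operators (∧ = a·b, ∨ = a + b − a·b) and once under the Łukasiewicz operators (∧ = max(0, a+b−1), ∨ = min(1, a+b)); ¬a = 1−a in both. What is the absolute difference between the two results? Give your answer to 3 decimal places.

Under probabilistic:
  ¬x1 = 1 − 0.8900 = 0.1100
  ¬x1 ∧ x3 = a·b on (0.1100, 0.8000) = 0.0880
  (¬x1 ∧ x3) ∨ x3 = a + b − a·b on (0.0880, 0.8000) = 0.8176
  ¬x1 = 1 − 0.8900 = 0.1100
  x2 ∧ ¬x1 = a·b on (0.4600, 0.1100) = 0.0506
  ((¬x1 ∧ x3) ∨ x3) ∧ (x2 ∧ ¬x1) = a·b on (0.8176, 0.0506) = 0.0414
  → value = 0.0414
Under Łukasiewicz:
  ¬x1 = 1 − 0.89 = 0.11
  ¬x1 ∧ x3 = max(0, a+b−1) on (0.11, 0.80) = 0.00
  (¬x1 ∧ x3) ∨ x3 = min(1, a+b) on (0.00, 0.80) = 0.80
  ¬x1 = 1 − 0.89 = 0.11
  x2 ∧ ¬x1 = max(0, a+b−1) on (0.46, 0.11) = 0.00
  ((¬x1 ∧ x3) ∨ x3) ∧ (x2 ∧ ¬x1) = max(0, a+b−1) on (0.80, 0.00) = 0.00
  → value = 0.0000
|0.0414 − 0.0000| = 0.041

0.041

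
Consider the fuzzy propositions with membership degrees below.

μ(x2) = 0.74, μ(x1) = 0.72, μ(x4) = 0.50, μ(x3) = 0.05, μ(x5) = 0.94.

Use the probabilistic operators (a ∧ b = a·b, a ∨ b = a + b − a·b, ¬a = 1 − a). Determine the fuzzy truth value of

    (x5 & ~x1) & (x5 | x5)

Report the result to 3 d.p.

0.262

~x1 = 1 − 0.7200 = 0.2800
x5 & ~x1 = a·b on (0.9400, 0.2800) = 0.2632
x5 | x5 = a + b − a·b on (0.9400, 0.9400) = 0.9964
(x5 & ~x1) & (x5 | x5) = a·b on (0.2632, 0.9964) = 0.2623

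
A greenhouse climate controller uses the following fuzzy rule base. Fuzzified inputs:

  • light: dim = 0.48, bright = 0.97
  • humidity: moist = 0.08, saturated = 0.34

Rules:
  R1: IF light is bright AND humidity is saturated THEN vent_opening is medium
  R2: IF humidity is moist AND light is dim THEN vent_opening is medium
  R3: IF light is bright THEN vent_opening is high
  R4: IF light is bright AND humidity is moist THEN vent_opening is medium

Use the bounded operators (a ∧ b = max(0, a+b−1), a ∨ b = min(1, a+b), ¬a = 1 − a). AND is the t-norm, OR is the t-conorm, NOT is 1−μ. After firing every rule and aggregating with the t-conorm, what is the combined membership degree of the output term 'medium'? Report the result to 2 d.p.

R1: bright=0.97, saturated=0.34; AND[max(0, a+b−1)] → w = 0.31
R2: moist=0.08, dim=0.48; AND[max(0, a+b−1)] → w = 0.00
R3: bright=0.97 → w = 0.97
R4: bright=0.97, moist=0.08; AND[max(0, a+b−1)] → w = 0.05
Rules with consequent 'medium': {R1, R2, R4} → strengths 0.31, 0.00, 0.05
Aggregate via t-conorm [min(1, a+b)]: 0.36

0.36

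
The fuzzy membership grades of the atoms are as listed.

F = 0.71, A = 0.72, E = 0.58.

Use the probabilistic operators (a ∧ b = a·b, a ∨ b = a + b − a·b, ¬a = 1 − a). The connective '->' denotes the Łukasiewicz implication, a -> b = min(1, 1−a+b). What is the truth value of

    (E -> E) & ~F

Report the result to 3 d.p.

E -> E  [Łukasiewicz: min(1, 1−a+b)] with a=0.5800, b=0.5800 → 1.0000
~F = 1 − 0.7100 = 0.2900
(E -> E) & ~F = a·b on (1.0000, 0.2900) = 0.2900

0.290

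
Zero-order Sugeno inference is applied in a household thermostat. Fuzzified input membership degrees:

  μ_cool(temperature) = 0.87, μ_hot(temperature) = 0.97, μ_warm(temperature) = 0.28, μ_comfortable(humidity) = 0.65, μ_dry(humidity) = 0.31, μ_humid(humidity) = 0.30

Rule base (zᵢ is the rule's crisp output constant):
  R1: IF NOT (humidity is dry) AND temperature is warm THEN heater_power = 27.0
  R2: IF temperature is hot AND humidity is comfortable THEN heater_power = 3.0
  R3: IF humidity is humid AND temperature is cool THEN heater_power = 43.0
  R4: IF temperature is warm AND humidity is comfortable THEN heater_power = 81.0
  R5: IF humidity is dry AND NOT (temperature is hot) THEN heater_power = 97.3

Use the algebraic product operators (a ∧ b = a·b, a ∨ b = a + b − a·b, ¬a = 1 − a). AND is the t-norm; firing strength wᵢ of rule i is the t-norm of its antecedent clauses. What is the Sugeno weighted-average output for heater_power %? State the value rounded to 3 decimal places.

26.628

R1 (z=27.0): ¬dry=1−0.31=0.69, warm=0.28; AND[a·b] → w = 0.1932
R2 (z=3.0): hot=0.97, comfortable=0.65; AND[a·b] → w = 0.6305
R3 (z=43.0): humid=0.30, cool=0.87; AND[a·b] → w = 0.2610
R4 (z=81.0): warm=0.28, comfortable=0.65; AND[a·b] → w = 0.1820
R5 (z=97.3): dry=0.31, ¬hot=1−0.97=0.03; AND[a·b] → w = 0.0093
Weighted average = (0.1932·27.0 + 0.6305·3.0 + 0.2610·43.0 + 0.1820·81.0 + 0.0093·97.3) / (0.1932 + 0.6305 + 0.2610 + 0.1820 + 0.0093)
  = 33.9778 / 1.2760 = 26.628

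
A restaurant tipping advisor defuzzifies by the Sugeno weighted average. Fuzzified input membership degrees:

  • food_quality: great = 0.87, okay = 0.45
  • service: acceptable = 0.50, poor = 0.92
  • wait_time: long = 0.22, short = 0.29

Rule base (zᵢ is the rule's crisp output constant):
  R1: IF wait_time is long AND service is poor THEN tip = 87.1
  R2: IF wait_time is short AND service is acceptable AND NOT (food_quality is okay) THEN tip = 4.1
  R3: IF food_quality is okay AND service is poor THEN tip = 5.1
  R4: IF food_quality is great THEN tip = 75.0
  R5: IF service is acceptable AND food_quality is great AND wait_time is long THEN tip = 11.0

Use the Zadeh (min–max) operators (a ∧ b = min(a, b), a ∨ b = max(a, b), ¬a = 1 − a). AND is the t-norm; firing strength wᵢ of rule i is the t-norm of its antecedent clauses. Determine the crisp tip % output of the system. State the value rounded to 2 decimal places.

44.06

R1 (z=87.1): long=0.22, poor=0.92; AND[min(a, b)] → w = 0.22
R2 (z=4.1): short=0.29, acceptable=0.50, ¬okay=1−0.45=0.55; AND[min(a, b)] → w = 0.29
R3 (z=5.1): okay=0.45, poor=0.92; AND[min(a, b)] → w = 0.45
R4 (z=75.0): great=0.87 → w = 0.87
R5 (z=11.0): acceptable=0.50, great=0.87, long=0.22; AND[min(a, b)] → w = 0.22
Weighted average = (0.22·87.1 + 0.29·4.1 + 0.45·5.1 + 0.87·75.0 + 0.22·11.0) / (0.22 + 0.29 + 0.45 + 0.87 + 0.22)
  = 90.3160 / 2.0500 = 44.06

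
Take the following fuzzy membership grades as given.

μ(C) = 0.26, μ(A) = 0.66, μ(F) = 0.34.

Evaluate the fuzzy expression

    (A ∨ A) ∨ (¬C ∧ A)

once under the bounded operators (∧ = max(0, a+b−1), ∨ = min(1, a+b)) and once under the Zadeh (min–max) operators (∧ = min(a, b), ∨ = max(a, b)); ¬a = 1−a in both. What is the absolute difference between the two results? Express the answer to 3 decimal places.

0.340

Under bounded:
  A ∨ A = min(1, a+b) on (0.66, 0.66) = 1.00
  ¬C = 1 − 0.26 = 0.74
  ¬C ∧ A = max(0, a+b−1) on (0.74, 0.66) = 0.40
  (A ∨ A) ∨ (¬C ∧ A) = min(1, a+b) on (1.00, 0.40) = 1.00
  → value = 1.0000
Under Zadeh (min–max):
  A ∨ A = max(a, b) on (0.66, 0.66) = 0.66
  ¬C = 1 − 0.26 = 0.74
  ¬C ∧ A = min(a, b) on (0.74, 0.66) = 0.66
  (A ∨ A) ∨ (¬C ∧ A) = max(a, b) on (0.66, 0.66) = 0.66
  → value = 0.6600
|1.0000 − 0.6600| = 0.340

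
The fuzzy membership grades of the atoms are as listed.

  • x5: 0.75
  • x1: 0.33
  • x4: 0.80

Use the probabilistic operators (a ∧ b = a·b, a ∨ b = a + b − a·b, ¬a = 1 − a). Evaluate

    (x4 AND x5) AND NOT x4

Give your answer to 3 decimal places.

x4 AND x5 = a·b on (0.8000, 0.7500) = 0.6000
NOT x4 = 1 − 0.8000 = 0.2000
(x4 AND x5) AND NOT x4 = a·b on (0.6000, 0.2000) = 0.1200

0.120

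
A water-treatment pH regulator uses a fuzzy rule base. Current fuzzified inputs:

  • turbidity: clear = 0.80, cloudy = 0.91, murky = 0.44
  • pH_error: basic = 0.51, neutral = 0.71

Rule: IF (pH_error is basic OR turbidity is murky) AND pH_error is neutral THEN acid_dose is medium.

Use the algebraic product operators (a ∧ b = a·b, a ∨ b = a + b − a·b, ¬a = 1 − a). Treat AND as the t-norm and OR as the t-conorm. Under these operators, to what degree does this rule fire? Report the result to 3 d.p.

0.515

firing strength: (basic=0.51 OR murky=0.44) = 0.7256; AND[a·b] with neutral=0.71 → w = 0.5152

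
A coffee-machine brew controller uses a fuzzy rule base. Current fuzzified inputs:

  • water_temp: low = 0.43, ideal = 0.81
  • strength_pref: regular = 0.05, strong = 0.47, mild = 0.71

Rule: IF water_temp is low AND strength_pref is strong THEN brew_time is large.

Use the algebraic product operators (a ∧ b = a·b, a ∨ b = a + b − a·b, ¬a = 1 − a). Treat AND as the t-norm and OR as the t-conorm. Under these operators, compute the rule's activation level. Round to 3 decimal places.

firing strength: low=0.43, strong=0.47; AND[a·b] → w = 0.2021

0.202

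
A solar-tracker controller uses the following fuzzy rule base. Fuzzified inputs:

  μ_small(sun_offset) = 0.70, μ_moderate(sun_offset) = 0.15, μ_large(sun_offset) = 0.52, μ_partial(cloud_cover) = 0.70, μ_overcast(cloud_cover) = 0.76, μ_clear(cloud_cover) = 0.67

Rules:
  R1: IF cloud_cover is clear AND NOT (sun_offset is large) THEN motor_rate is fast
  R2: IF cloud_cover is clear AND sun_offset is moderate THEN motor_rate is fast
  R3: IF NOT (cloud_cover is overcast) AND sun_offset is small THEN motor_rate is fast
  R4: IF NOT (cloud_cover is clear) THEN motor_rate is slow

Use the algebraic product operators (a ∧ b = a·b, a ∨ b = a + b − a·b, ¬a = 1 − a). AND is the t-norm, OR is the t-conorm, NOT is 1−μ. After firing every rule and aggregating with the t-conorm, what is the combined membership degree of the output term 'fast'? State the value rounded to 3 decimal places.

0.492

R1: clear=0.67, ¬large=1−0.52=0.48; AND[a·b] → w = 0.3216
R2: clear=0.67, moderate=0.15; AND[a·b] → w = 0.1005
R3: ¬overcast=1−0.76=0.24, small=0.70; AND[a·b] → w = 0.1680
R4: ¬clear=1−0.67=0.33 → w = 0.3300
Rules with consequent 'fast': {R1, R2, R3} → strengths 0.3216, 0.1005, 0.1680
Aggregate via t-conorm [a + b − a·b]: 0.4923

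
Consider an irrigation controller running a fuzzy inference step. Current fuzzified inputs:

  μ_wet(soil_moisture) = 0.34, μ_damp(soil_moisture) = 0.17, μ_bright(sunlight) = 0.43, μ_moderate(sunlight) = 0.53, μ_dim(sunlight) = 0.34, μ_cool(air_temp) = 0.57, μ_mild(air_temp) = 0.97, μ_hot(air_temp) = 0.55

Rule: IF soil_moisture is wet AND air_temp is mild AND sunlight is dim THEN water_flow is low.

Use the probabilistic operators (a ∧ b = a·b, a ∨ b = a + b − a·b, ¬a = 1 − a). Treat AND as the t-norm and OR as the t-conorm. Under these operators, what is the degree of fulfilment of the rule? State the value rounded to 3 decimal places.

firing strength: wet=0.34, mild=0.97, dim=0.34; AND[a·b] → w = 0.1121

0.112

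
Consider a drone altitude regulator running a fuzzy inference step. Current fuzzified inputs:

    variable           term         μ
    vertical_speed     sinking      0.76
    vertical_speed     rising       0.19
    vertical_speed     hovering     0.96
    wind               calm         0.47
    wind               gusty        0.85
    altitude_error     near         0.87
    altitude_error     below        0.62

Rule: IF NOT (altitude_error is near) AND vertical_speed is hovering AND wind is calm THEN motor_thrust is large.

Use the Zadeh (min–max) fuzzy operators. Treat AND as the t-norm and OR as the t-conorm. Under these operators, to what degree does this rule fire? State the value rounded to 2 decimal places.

firing strength: ¬near=1−0.87=0.13, hovering=0.96, calm=0.47; AND[min(a, b)] → w = 0.13

0.13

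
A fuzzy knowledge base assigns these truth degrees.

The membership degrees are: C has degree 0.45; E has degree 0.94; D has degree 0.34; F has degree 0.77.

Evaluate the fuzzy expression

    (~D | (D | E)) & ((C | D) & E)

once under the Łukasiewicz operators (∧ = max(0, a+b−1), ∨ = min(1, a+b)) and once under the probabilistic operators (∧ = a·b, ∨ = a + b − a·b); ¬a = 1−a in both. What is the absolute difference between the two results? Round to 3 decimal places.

Under Łukasiewicz:
  ~D = 1 − 0.34 = 0.66
  D | E = min(1, a+b) on (0.34, 0.94) = 1.00
  ~D | (D | E) = min(1, a+b) on (0.66, 1.00) = 1.00
  C | D = min(1, a+b) on (0.45, 0.34) = 0.79
  (C | D) & E = max(0, a+b−1) on (0.79, 0.94) = 0.73
  (~D | (D | E)) & ((C | D) & E) = max(0, a+b−1) on (1.00, 0.73) = 0.73
  → value = 0.7300
Under probabilistic:
  ~D = 1 − 0.3400 = 0.6600
  D | E = a + b − a·b on (0.3400, 0.9400) = 0.9604
  ~D | (D | E) = a + b − a·b on (0.6600, 0.9604) = 0.9865
  C | D = a + b − a·b on (0.4500, 0.3400) = 0.6370
  (C | D) & E = a·b on (0.6370, 0.9400) = 0.5988
  (~D | (D | E)) & ((C | D) & E) = a·b on (0.9865, 0.5988) = 0.5907
  → value = 0.5907
|0.7300 − 0.5907| = 0.139

0.139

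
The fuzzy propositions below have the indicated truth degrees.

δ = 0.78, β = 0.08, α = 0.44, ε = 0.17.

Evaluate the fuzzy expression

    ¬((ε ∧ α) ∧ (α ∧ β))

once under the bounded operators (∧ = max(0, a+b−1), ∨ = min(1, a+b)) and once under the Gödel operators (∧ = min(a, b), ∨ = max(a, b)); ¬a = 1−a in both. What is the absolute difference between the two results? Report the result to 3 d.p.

0.080

Under bounded:
  ε ∧ α = max(0, a+b−1) on (0.17, 0.44) = 0.00
  α ∧ β = max(0, a+b−1) on (0.44, 0.08) = 0.00
  (ε ∧ α) ∧ (α ∧ β) = max(0, a+b−1) on (0.00, 0.00) = 0.00
  ¬((ε ∧ α) ∧ (α ∧ β)) = 1 − 0.00 = 1.00
  → value = 1.0000
Under Gödel:
  ε ∧ α = min(a, b) on (0.17, 0.44) = 0.17
  α ∧ β = min(a, b) on (0.44, 0.08) = 0.08
  (ε ∧ α) ∧ (α ∧ β) = min(a, b) on (0.17, 0.08) = 0.08
  ¬((ε ∧ α) ∧ (α ∧ β)) = 1 − 0.08 = 0.92
  → value = 0.9200
|1.0000 − 0.9200| = 0.080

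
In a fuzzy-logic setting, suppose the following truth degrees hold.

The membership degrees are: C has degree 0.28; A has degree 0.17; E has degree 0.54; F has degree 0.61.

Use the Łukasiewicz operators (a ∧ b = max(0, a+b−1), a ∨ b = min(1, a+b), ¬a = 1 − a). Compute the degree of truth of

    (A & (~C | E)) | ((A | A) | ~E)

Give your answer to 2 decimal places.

~C = 1 − 0.28 = 0.72
~C | E = min(1, a+b) on (0.72, 0.54) = 1.00
A & (~C | E) = max(0, a+b−1) on (0.17, 1.00) = 0.17
A | A = min(1, a+b) on (0.17, 0.17) = 0.34
~E = 1 − 0.54 = 0.46
(A | A) | ~E = min(1, a+b) on (0.34, 0.46) = 0.80
(A & (~C | E)) | ((A | A) | ~E) = min(1, a+b) on (0.17, 0.80) = 0.97

0.97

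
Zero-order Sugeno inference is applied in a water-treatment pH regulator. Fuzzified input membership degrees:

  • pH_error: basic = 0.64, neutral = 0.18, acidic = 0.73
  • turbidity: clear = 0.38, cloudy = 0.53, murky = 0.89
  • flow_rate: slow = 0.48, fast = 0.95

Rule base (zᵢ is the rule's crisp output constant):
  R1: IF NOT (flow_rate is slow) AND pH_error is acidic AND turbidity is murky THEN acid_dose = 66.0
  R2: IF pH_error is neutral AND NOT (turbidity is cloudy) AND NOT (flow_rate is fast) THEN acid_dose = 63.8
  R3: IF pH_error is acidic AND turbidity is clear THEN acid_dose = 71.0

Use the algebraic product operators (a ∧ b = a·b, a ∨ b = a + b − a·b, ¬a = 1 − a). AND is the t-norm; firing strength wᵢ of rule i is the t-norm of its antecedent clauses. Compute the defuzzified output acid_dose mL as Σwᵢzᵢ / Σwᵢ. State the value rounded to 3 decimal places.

R1 (z=66.0): ¬slow=1−0.48=0.52, acidic=0.73, murky=0.89; AND[a·b] → w = 0.3378
R2 (z=63.8): neutral=0.18, ¬cloudy=1−0.53=0.47, ¬fast=1−0.95=0.05; AND[a·b] → w = 0.0042
R3 (z=71.0): acidic=0.73, clear=0.38; AND[a·b] → w = 0.2774
Weighted average = (0.3378·66.0 + 0.0042·63.8 + 0.2774·71.0) / (0.3378 + 0.0042 + 0.2774)
  = 42.2630 / 0.6195 = 68.224

68.224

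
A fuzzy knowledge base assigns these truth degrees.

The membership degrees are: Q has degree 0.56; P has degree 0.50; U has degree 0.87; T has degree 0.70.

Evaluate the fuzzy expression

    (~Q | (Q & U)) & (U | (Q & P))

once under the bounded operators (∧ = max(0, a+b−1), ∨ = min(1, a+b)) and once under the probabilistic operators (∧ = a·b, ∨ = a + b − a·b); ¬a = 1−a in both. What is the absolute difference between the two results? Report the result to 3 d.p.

Under bounded:
  ~Q = 1 − 0.56 = 0.44
  Q & U = max(0, a+b−1) on (0.56, 0.87) = 0.43
  ~Q | (Q & U) = min(1, a+b) on (0.44, 0.43) = 0.87
  Q & P = max(0, a+b−1) on (0.56, 0.50) = 0.06
  U | (Q & P) = min(1, a+b) on (0.87, 0.06) = 0.93
  (~Q | (Q & U)) & (U | (Q & P)) = max(0, a+b−1) on (0.87, 0.93) = 0.80
  → value = 0.8000
Under probabilistic:
  ~Q = 1 − 0.5600 = 0.4400
  Q & U = a·b on (0.5600, 0.8700) = 0.4872
  ~Q | (Q & U) = a + b − a·b on (0.4400, 0.4872) = 0.7128
  Q & P = a·b on (0.5600, 0.5000) = 0.2800
  U | (Q & P) = a + b − a·b on (0.8700, 0.2800) = 0.9064
  (~Q | (Q & U)) & (U | (Q & P)) = a·b on (0.7128, 0.9064) = 0.6461
  → value = 0.6461
|0.8000 − 0.6461| = 0.154

0.154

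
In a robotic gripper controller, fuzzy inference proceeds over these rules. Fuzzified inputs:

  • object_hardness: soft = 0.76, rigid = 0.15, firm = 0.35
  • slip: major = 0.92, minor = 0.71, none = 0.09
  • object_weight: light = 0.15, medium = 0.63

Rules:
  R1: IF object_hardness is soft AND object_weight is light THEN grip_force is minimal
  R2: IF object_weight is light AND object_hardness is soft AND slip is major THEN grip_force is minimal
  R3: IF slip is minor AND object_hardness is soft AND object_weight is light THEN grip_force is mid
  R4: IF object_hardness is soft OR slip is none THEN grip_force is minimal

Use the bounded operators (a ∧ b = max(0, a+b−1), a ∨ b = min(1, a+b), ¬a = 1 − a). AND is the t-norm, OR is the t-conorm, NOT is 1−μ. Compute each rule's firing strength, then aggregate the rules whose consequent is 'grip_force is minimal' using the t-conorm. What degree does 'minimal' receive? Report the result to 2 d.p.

R1: soft=0.76, light=0.15; AND[max(0, a+b−1)] → w = 0.00
R2: light=0.15, soft=0.76, major=0.92; AND[max(0, a+b−1)] → w = 0.00
R3: minor=0.71, soft=0.76, light=0.15; AND[max(0, a+b−1)] → w = 0.00
R4: soft=0.76, none=0.09; OR[min(1, a+b)] → w = 0.85
Rules with consequent 'minimal': {R1, R2, R4} → strengths 0.00, 0.00, 0.85
Aggregate via t-conorm [min(1, a+b)]: 0.85

0.85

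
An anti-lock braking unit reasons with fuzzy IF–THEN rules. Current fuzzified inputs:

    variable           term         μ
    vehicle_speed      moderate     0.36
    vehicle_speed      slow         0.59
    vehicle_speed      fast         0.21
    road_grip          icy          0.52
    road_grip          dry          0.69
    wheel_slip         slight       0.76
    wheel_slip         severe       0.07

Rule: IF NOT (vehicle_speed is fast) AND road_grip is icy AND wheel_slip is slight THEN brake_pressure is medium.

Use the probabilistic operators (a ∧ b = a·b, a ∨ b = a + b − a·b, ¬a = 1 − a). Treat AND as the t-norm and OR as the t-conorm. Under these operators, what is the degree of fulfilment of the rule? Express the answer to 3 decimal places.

0.312

firing strength: ¬fast=1−0.21=0.79, icy=0.52, slight=0.76; AND[a·b] → w = 0.3122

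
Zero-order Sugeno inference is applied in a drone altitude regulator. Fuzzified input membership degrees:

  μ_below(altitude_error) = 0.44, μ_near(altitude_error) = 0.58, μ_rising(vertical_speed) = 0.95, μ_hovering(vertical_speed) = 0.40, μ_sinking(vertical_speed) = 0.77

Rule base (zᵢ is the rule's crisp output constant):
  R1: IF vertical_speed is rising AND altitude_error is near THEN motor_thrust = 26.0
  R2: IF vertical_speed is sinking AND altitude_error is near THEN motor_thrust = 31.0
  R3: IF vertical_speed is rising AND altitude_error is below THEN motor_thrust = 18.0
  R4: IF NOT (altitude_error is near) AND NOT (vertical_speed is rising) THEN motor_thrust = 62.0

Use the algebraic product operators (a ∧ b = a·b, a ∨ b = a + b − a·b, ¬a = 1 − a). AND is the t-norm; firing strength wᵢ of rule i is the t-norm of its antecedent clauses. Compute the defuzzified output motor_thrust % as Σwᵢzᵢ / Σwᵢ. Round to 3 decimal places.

25.753

R1 (z=26.0): rising=0.95, near=0.58; AND[a·b] → w = 0.5510
R2 (z=31.0): sinking=0.77, near=0.58; AND[a·b] → w = 0.4466
R3 (z=18.0): rising=0.95, below=0.44; AND[a·b] → w = 0.4180
R4 (z=62.0): ¬near=1−0.58=0.42, ¬rising=1−0.95=0.05; AND[a·b] → w = 0.0210
Weighted average = (0.5510·26.0 + 0.4466·31.0 + 0.4180·18.0 + 0.0210·62.0) / (0.5510 + 0.4466 + 0.4180 + 0.0210)
  = 36.9966 / 1.4366 = 25.753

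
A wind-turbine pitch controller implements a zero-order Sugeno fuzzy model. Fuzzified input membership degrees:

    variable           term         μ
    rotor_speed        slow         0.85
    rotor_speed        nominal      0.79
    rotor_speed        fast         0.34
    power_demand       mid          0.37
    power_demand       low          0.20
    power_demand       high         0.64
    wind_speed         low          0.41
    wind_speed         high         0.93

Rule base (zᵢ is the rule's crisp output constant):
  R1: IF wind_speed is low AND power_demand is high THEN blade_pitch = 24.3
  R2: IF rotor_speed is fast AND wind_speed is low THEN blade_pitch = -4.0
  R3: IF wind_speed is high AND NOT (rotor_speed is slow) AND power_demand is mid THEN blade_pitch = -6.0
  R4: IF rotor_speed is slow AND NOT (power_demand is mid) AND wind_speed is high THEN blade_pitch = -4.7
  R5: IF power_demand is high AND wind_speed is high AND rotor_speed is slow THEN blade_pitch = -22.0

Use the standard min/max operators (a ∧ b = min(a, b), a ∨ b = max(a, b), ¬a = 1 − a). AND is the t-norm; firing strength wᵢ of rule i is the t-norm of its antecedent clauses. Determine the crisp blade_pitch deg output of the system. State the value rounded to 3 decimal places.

R1 (z=24.3): low=0.41, high=0.64; AND[min(a, b)] → w = 0.41
R2 (z=-4.0): fast=0.34, low=0.41; AND[min(a, b)] → w = 0.34
R3 (z=-6.0): high=0.93, ¬slow=1−0.85=0.15, mid=0.37; AND[min(a, b)] → w = 0.15
R4 (z=-4.7): slow=0.85, ¬mid=1−0.37=0.63, high=0.93; AND[min(a, b)] → w = 0.63
R5 (z=-22.0): high=0.64, high=0.93, slow=0.85; AND[min(a, b)] → w = 0.64
Weighted average = (0.41·24.3 + 0.34·-4.0 + 0.15·-6.0 + 0.63·-4.7 + 0.64·-22.0) / (0.41 + 0.34 + 0.15 + 0.63 + 0.64)
  = -9.3380 / 2.1700 = -4.303

-4.303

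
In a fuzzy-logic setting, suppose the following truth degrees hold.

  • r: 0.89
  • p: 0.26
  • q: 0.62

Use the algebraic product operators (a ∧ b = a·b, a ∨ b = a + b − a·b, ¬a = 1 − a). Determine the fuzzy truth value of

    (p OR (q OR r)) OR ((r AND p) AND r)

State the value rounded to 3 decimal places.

0.975

q OR r = a + b − a·b on (0.6200, 0.8900) = 0.9582
p OR (q OR r) = a + b − a·b on (0.2600, 0.9582) = 0.9691
r AND p = a·b on (0.8900, 0.2600) = 0.2314
(r AND p) AND r = a·b on (0.2314, 0.8900) = 0.2059
(p OR (q OR r)) OR ((r AND p) AND r) = a + b − a·b on (0.9691, 0.2059) = 0.9754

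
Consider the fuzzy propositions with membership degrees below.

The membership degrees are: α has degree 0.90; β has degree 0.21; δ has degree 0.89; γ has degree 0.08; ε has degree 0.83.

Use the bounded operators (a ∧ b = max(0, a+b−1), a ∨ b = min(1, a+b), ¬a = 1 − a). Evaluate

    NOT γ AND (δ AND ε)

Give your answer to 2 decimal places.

0.64

NOT γ = 1 − 0.08 = 0.92
δ AND ε = max(0, a+b−1) on (0.89, 0.83) = 0.72
NOT γ AND (δ AND ε) = max(0, a+b−1) on (0.92, 0.72) = 0.64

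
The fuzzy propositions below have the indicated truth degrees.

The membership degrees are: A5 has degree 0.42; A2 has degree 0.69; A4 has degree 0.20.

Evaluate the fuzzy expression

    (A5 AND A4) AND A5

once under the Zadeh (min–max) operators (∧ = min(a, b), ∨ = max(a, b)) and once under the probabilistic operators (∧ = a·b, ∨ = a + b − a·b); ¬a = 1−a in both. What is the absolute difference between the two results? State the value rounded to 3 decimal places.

Under Zadeh (min–max):
  A5 AND A4 = min(a, b) on (0.42, 0.20) = 0.20
  (A5 AND A4) AND A5 = min(a, b) on (0.20, 0.42) = 0.20
  → value = 0.2000
Under probabilistic:
  A5 AND A4 = a·b on (0.4200, 0.2000) = 0.0840
  (A5 AND A4) AND A5 = a·b on (0.0840, 0.4200) = 0.0353
  → value = 0.0353
|0.2000 − 0.0353| = 0.165

0.165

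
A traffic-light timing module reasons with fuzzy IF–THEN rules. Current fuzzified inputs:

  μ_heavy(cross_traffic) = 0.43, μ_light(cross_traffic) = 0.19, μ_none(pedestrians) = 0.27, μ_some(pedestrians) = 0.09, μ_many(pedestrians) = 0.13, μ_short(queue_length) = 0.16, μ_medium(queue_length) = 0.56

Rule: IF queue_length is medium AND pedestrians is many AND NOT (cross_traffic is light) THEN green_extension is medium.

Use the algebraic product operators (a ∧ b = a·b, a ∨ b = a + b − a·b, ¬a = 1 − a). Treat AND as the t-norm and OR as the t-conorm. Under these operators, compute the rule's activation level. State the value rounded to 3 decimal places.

0.059

firing strength: medium=0.56, many=0.13, ¬light=1−0.19=0.81; AND[a·b] → w = 0.0590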